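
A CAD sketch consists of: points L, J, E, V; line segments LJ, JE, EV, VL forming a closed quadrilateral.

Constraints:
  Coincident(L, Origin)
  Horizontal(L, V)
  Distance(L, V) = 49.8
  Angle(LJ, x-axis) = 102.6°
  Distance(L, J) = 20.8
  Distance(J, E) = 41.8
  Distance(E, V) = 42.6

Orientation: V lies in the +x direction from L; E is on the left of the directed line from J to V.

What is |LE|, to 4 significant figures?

51.02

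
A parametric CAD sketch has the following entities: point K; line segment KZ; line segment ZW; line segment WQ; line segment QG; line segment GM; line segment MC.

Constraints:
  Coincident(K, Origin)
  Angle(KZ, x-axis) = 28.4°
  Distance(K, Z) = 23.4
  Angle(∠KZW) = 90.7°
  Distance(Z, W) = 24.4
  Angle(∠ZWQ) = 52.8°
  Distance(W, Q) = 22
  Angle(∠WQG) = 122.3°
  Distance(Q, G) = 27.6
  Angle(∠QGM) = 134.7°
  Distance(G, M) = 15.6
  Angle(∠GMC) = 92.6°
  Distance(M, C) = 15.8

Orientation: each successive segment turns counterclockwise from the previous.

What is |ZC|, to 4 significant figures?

16.51

∠QGM = 134.7° gives GM at -12.10° from the x-axis; with |GM| = 15.6, M = (30.03, -13.71). ∠GMC = 92.6° gives MC at 75.30° from the x-axis; with |MC| = 15.8, C = (34.04, 1.572). Then |ZC| = |C − Z| = 16.51.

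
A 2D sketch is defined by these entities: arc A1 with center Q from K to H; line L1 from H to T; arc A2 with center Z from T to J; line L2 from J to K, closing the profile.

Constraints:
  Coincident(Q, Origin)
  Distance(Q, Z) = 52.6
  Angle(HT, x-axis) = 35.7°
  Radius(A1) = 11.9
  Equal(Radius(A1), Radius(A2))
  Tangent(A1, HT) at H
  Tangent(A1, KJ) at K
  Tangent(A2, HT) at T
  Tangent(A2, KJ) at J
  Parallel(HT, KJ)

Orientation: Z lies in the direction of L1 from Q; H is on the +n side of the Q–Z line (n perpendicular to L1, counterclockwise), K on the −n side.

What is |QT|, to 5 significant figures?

53.929

The slot axis is L1's direction at 35.7°, so u = (cos 35.7°, sin 35.7°) = (0.81208, 0.58354) and n = (−sin 35.7°, cos 35.7°) = (-0.58354, 0.81208). Q is at the origin and Z lies 52.6 along u from Q, so Z = 52.6·u = (42.716, 30.694). Tangency of A1 to both parallel lines with radius 11.9 puts H and K at Q ± 11.9·n: H = (-6.9441, 9.6638), K = (6.9441, -9.6638). Equal radii place T and J the same way about Z: T = Z + 11.9·n = (35.771, 40.358), J = Z − 11.9·n = (49.660, 21.030). Then |QT| = |T − Q| = 53.929.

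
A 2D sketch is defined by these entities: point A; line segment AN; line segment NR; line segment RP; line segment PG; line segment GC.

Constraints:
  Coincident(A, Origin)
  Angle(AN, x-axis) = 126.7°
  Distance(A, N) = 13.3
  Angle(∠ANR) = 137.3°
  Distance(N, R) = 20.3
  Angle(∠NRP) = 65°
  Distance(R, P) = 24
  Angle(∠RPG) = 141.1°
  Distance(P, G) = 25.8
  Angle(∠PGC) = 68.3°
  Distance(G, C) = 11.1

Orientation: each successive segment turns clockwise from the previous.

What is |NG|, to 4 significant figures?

35.57

A is at the origin; AN runs at 126.7° with length 13.3, so N = (-7.948, 10.66). ∠ANR = 137.3° gives NR at 84.00° from the x-axis; with |NR| = 20.3, R = (-5.826, 30.85). ∠NRP = 65.0° gives RP at -31.00° from the x-axis; with |RP| = 24.0, P = (14.75, 18.49). ∠RPG = 141.1° gives PG at -69.90° from the x-axis; with |PG| = 25.8, G = (23.61, -5.737). Then |NG| = |G − N| = 35.57.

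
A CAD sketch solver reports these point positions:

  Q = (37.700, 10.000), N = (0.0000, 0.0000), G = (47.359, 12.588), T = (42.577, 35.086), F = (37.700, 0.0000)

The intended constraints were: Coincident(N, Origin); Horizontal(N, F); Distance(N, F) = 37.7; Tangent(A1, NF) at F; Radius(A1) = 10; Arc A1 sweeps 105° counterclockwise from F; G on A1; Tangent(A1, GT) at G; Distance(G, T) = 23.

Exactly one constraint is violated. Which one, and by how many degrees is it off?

Tangent(A1, GT) at G — off by 3.00°.

N = (0.00, 0.00) ✓; N.y = 0.00, F.y = 0.00 ✓; |NF| = 37.70 ✓; ∠(QF, FN) = 90.00° ✓; |QF| = 10.00 ✓; bearing(Q→G) − bearing(Q→F) = 105.0° ✓; |QG| = 10.00 ✓; ∠(QG, GT) = 93.00° ✗; |GT| = 23.00 ✓.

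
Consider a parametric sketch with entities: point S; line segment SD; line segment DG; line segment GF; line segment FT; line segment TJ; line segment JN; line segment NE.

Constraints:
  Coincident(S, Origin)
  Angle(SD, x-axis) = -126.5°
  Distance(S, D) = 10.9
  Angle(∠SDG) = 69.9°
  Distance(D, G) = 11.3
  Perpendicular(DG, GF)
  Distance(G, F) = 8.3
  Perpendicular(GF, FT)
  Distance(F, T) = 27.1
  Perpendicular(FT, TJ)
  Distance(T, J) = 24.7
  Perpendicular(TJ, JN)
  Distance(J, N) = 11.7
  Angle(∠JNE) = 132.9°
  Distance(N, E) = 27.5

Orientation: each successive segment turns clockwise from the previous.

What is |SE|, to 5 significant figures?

12.664

S is at the origin; SD runs at -126.5° with length 10.9, so D = (-6.4836, -8.7620). ∠SDG = 69.9° gives DG at 123.40° from the x-axis; with |DG| = 11.3, G = (-12.704, 0.67174). The perpendicularity gives GF at right angles to DG, so GF runs at 33.400°; with |GF| = 8.3, F = (-5.7748, 5.2407). GF ⟂ FT, so FT runs at -56.600°; with |FT| = 27.1, T = (9.1433, -17.384). FT is perpendicular to TJ, so TJ runs at -146.60°; with |TJ| = 24.7, J = (-11.477, -30.981). TJ ⟂ JN, so JN runs at 123.40°; with |JN| = 11.7, N = (-17.918, -21.213). ∠JNE = 132.9° gives NE at 76.300° from the x-axis; with |NE| = 27.5, E = (-11.405, 5.5048). Then |SE| = |E − S| = 12.664.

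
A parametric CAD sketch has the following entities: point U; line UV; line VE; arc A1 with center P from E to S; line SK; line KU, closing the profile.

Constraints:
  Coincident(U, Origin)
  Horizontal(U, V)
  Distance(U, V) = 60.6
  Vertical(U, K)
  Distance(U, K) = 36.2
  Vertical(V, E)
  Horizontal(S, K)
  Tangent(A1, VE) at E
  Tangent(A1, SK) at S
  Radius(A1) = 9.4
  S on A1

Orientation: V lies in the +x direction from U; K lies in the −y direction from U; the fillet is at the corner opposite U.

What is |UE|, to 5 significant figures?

66.262

U is at the origin; U and V share the same y with |UV| = 60.6 and V on the +x side, so V = (60.600, 0.0000). U and K share the same x with |UK| = 36.2 and K on the −y side, so K = (0.0000, -36.200). The virtual corner opposite U is at (60.600, -36.200). A1 meets VE tangentially, so PE is at right angles to VE and the tangent condition forces PS to be normal to SK, with radius 9.4, so the center P sits 9.4 in from both sides at P = (51.200, -26.800). That places the tangent points at E = (60.600, -26.800) on VE and S = (51.200, -36.200) on SK. Then |UE| = |E − U| = 66.262.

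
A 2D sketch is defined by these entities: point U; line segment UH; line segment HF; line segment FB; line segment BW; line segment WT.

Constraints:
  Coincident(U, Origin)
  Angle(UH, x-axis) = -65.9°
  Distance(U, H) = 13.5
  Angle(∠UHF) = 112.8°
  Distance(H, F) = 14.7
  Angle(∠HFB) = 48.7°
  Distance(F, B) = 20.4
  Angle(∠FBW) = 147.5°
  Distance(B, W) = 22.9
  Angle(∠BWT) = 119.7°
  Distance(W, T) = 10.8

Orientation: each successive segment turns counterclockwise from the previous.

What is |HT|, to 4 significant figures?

31.85

U is at the origin; UH runs at -65.9° with length 13.5, so H = (5.512, -12.32). ∠UHF = 112.8° gives HF at 1.300° from the x-axis; with |HF| = 14.7, F = (20.21, -11.99). ∠HFB = 48.7° gives FB at 132.6° from the x-axis; with |FB| = 20.4, B = (6.400, 3.027). ∠FBW = 147.5° gives BW at 165.1° from the x-axis; with |BW| = 22.9, W = (-15.73, 8.915). ∠BWT = 119.7° gives WT at -134.6° from the x-axis; with |WT| = 10.8, T = (-23.31, 1.225). Then |HT| = |T − H| = 31.85.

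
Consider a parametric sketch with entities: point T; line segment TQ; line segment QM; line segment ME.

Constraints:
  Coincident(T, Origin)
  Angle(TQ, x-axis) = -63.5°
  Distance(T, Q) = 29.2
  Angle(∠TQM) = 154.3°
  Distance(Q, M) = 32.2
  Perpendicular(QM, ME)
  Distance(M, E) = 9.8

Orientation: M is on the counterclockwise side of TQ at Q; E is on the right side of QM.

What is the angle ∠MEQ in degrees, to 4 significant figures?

73.07°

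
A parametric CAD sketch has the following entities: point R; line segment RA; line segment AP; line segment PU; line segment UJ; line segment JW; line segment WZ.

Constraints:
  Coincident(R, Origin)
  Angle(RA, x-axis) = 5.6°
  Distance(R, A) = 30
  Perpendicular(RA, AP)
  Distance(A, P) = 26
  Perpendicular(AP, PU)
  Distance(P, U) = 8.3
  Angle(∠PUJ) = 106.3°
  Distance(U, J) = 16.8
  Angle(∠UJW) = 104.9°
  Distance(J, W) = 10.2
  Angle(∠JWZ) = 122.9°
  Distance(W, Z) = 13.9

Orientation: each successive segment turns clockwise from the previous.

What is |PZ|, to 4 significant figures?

17.40

R is at the origin; RA runs at 5.6° with length 30.0, so A = (29.86, 2.927). The perpendicularity gives AP at right angles to RA, so AP runs at -84.40°; with |AP| = 26.0, P = (32.39, -22.95). The perpendicularity gives PU at right angles to AP, so PU runs at -174.4°; with |PU| = 8.3, U = (24.13, -23.76). ∠PUJ = 106.3° gives UJ at 111.9° from the x-axis; with |UJ| = 16.8, J = (17.87, -8.171). ∠UJW = 104.9° gives JW at 36.80° from the x-axis; with |JW| = 10.2, W = (26.03, -2.061). ∠JWZ = 122.9° gives WZ at -20.30° from the x-axis; with |WZ| = 13.9, Z = (39.07, -6.883). Then |PZ| = |Z − P| = 17.40.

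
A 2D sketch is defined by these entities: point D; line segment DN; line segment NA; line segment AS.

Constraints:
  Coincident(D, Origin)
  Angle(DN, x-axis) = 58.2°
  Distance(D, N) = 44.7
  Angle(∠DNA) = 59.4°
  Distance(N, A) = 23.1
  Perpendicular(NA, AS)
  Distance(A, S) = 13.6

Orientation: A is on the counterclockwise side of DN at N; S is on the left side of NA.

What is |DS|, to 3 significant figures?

24.9

D is at the origin; DN runs at 58.2° with length 44.7, so N = 44.7·(cos 58.2°, sin 58.2°) = (23.6, 38.0). ∠DNA = 59.4°, so NA runs at 58.2° + (180° − 59.4°) = 179° from the x-axis; with |NA| = 23.1, A = N + 23.1·(cos 179°, sin 179°) = (0.460, 38.5). NA is perpendicular to AS; with |AS| = 13.6 on the left of NA, S = A + 13.6·(-0.0209, -1.00) = (0.175, 24.9). Then |DS| = |S − D| = 24.9.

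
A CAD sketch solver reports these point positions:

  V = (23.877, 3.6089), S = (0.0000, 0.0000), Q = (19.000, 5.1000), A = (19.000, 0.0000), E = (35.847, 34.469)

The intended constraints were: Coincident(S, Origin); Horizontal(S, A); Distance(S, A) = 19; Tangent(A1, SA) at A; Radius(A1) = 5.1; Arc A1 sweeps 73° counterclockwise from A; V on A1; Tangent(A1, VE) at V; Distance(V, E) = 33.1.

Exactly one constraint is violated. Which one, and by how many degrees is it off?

Tangent(A1, VE) at V — off by 4.20°.

S = (0.00, 0.00) ✓; S.y = 0.00, A.y = 0.00 ✓; |SA| = 19.00 ✓; ∠(QA, AS) = 90.00° ✓; |QA| = 5.100 ✓; bearing(Q→V) − bearing(Q→A) = 73.00° ✓; |QV| = 5.100 ✓; ∠(QV, VE) = 94.20° ✗; |VE| = 33.10 ✓.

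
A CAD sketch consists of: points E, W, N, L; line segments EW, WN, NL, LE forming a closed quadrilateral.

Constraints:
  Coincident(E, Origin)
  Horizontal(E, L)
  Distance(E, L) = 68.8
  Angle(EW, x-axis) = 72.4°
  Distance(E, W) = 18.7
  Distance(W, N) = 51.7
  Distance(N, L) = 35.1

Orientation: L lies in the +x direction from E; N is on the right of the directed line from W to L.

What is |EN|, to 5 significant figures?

45.250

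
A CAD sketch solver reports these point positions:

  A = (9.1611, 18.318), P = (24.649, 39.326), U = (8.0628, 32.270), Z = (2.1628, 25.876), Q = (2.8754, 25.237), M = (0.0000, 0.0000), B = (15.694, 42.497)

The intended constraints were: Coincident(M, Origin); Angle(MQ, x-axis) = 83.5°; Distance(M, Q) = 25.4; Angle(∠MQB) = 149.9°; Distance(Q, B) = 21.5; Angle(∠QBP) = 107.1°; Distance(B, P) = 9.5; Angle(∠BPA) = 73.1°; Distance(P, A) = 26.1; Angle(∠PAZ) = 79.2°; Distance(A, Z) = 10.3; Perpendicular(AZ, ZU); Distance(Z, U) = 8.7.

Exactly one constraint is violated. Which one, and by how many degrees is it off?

Perpendicular(AZ, ZU) — off by 4.50°.

M = (0.00, 0.00) ✓; MQ at 83.50° ✓; |MQ| = 25.40 ✓; ∠MQB = 149.9° ✓; |QB| = 21.50 ✓; ∠QBP = 107.1° ✓; |BP| = 9.500 ✓; ∠BPA = 73.10° ✓; |PA| = 26.10 ✓; ∠PAZ = 79.20° ✓; |AZ| = 10.30 ✓; ∠(AZ, ZU) = 85.50° ✗; |ZU| = 8.700 ✓.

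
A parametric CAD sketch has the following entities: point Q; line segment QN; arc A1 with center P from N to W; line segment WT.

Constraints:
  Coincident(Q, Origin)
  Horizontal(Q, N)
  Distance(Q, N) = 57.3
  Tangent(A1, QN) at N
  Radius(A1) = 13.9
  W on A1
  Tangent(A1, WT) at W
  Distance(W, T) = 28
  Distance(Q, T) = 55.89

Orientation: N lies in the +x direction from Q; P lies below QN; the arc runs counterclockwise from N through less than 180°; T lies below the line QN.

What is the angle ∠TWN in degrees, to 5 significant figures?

139.19°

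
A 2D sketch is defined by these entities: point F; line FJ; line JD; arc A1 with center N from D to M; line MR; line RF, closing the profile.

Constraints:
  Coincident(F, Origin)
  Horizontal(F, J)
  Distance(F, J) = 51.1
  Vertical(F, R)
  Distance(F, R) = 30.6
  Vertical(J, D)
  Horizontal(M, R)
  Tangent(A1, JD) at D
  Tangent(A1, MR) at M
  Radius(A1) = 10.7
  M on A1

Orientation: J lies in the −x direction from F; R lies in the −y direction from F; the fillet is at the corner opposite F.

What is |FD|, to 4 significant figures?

54.84

F is at the origin; FJ is horizontal with |FJ| = 51.1 and J on the −x side, so J = (-51.10, 0.000). F and R share the same x with |FR| = 30.6 and R on the −y side, so R = (0.000, -30.60). The virtual corner opposite F is at (-51.10, -30.60). A1 meets JD tangentially, so ND is at right angles to JD and tangency of A1 to MR means the radius NM is perpendicular to MR, with radius 10.7, so the center N sits 10.7 in from both sides at N = (-40.40, -19.90). That places the tangent points at D = (-51.10, -19.90) on JD and M = (-40.40, -30.60) on MR. Then |FD| = |D − F| = 54.84.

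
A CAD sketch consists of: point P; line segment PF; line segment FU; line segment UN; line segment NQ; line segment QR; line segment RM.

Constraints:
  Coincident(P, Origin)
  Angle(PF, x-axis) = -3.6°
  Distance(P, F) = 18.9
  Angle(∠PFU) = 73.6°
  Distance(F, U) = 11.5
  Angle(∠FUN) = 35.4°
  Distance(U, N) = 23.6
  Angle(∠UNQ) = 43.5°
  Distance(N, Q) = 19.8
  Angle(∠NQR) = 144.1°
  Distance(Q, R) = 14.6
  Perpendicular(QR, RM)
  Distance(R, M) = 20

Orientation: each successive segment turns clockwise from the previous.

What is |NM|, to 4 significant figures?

31.77

P is at the origin; PF runs at -3.6° with length 18.9, so F = (18.86, -1.187). ∠PFU = 73.6° gives FU at -110.0° from the x-axis; with |FU| = 11.5, U = (14.93, -11.99). ∠FUN = 35.4° gives UN at 105.4° from the x-axis; with |UN| = 23.6, N = (8.662, 10.76). ∠UNQ = 43.5° gives NQ at -31.10° from the x-axis; with |NQ| = 19.8, Q = (25.62, 0.5321). ∠NQR = 144.1° gives QR at -67.00° from the x-axis; with |QR| = 14.6, R = (31.32, -12.91). QR ⟂ RM, so RM runs at -157.0°; with |RM| = 20.0, M = (12.91, -20.72). Then |NM| = |M − N| = 31.77.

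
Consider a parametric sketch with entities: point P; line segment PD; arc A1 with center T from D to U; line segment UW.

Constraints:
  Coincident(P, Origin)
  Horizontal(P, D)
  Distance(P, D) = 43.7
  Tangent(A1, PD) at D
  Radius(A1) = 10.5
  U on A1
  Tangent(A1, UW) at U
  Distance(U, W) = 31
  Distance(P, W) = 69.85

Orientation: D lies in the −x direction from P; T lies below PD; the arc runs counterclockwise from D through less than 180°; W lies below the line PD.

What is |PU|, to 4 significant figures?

54.99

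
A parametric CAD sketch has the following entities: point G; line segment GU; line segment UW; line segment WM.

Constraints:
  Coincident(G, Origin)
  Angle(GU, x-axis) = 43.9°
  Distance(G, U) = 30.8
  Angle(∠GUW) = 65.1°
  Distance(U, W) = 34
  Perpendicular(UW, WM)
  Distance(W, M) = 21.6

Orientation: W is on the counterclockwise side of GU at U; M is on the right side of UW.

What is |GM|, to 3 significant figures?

53.8

G is at the origin; GU runs at 43.9° with length 30.8, so U = 30.8·(cos 43.9°, sin 43.9°) = (22.2, 21.4). ∠GUW = 65.1°, so UW runs at 43.9° + (180° − 65.1°) = 159° from the x-axis; with |UW| = 34.0, W = U + 34.0·(cos 159°, sin 159°) = (-9.51, 33.7). UW ⟂ WM; with |WM| = 21.6 on the right of UW, M = W + 21.6·(0.362, 0.932) = (-1.69, 53.8). Then |GM| = |M − G| = 53.8.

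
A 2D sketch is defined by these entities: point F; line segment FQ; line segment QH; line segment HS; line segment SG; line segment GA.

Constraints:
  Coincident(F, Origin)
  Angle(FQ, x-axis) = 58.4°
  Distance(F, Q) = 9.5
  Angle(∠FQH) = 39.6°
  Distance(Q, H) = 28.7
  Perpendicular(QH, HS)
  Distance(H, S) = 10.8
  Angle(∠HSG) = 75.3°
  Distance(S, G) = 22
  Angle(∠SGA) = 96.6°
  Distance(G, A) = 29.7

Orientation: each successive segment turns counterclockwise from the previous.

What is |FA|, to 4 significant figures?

30.54

F is at the origin; FQ runs at 58.4° with length 9.5, so Q = (4.978, 8.091). ∠FQH = 39.6° gives QH at -161.2° from the x-axis; with |QH| = 28.7, H = (-22.19, -1.158). The perpendicularity gives HS at right angles to QH, so HS runs at -71.20°; with |HS| = 10.8, S = (-18.71, -11.38). ∠HSG = 75.3° gives SG at 33.50° from the x-axis; with |SG| = 22.0, G = (-0.3650, 0.7612). ∠SGA = 96.6° gives GA at 116.9° from the x-axis; with |GA| = 29.7, A = (-13.80, 27.25). Then |FA| = |A − F| = 30.54.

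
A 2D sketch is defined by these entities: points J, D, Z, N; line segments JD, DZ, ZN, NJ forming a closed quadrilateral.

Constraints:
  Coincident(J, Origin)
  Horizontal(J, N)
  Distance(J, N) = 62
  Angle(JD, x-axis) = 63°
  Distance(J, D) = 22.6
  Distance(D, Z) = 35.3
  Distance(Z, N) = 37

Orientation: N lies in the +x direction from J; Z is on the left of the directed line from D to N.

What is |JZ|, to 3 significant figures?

54.0

Checks: |DZ| = 35.30 ✓; |ZN| = 37.00 ✓.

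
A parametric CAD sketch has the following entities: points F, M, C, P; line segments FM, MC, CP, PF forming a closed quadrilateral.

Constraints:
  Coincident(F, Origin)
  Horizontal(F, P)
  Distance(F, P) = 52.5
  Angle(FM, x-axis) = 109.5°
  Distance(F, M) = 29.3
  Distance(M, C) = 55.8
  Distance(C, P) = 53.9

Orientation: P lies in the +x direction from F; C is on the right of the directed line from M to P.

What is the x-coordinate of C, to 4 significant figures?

5.337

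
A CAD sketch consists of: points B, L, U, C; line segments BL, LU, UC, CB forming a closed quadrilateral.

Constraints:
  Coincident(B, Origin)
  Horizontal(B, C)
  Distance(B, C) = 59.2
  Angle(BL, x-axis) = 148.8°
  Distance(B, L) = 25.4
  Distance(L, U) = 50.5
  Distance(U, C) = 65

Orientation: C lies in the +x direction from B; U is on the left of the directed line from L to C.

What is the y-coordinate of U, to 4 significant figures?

47.73

Checks: |LU| = 50.50 ✓; |UC| = 65.00 ✓.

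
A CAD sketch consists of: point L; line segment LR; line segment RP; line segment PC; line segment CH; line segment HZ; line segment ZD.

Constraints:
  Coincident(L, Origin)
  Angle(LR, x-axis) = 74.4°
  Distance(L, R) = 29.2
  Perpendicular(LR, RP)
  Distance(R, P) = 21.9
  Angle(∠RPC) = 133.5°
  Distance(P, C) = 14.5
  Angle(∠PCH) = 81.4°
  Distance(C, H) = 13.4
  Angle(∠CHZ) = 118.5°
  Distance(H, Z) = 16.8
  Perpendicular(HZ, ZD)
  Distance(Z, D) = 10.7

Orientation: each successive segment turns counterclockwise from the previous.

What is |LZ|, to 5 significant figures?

19.445

∠PCH = 81.4° gives CH at -50.500° from the x-axis; with |CH| = 13.4, H = (-17.159, 16.228). ∠CHZ = 118.5° gives HZ at 11.000° from the x-axis; with |HZ| = 16.8, Z = (-0.66796, 19.433). Then |LZ| = |Z − L| = 19.445.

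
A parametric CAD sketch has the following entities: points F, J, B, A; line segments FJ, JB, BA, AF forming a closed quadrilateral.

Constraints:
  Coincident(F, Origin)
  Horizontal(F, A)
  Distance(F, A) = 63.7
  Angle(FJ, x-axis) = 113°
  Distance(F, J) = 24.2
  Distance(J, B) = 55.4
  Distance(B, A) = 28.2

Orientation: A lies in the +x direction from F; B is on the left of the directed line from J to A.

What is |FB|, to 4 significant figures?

50.90

F is at the origin; F and A share the same y with |FA| = 63.7 and A in +x, so A = (63.7, 0). FJ runs at 113.0° with |FJ| = 24.2, so J = (-9.456, 22.28). B is determined by |JB| = 55.4 and |BA| = 28.2 together: it lies at the intersection of circle(J, 55.4) and circle(A, 28.2). With |JA| = 76.47, the foot of the radical line on JA is 53.10 from J and the perpendicular offset is √(55.4² − 53.10²) = 15.78. Taking the left-of-JA solution: B = (45.94, 21.91).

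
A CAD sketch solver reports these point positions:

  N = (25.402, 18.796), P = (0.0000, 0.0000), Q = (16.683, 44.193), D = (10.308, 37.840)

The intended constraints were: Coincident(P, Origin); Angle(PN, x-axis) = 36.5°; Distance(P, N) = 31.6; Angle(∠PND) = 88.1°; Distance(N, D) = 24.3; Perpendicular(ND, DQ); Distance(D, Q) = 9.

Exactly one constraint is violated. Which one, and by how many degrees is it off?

Perpendicular(ND, DQ) — off by 6.50°.

P = (0.00, 0.00) ✓; PN at 36.50° ✓; |PN| = 31.60 ✓; ∠PND = 88.10° ✓; |ND| = 24.30 ✓; ∠(ND, DQ) = 83.50° ✗; |DQ| = 9.000 ✓.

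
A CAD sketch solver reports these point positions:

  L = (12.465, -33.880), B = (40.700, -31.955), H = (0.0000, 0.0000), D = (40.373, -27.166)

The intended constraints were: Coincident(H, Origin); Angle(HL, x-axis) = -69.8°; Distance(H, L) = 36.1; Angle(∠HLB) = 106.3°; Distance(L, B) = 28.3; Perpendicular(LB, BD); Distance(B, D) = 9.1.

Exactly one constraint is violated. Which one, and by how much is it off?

Distance(B, D) = 9.1 — off by 4.30.

H = (0.00, 0.00) ✓; HL at -69.80° ✓; |HL| = 36.10 ✓; ∠HLB = 106.3° ✓; |LB| = 28.30 ✓; ∠(LB, BD) = 90.01° ✓; |BD| = 4.800 ✗.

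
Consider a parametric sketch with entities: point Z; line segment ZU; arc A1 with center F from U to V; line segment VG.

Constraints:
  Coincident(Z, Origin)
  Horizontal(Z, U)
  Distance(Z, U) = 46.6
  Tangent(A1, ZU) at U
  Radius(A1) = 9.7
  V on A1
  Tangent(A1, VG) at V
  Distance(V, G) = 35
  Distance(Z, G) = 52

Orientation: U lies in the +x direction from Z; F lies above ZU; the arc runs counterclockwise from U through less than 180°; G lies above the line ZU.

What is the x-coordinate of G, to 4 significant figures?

30.39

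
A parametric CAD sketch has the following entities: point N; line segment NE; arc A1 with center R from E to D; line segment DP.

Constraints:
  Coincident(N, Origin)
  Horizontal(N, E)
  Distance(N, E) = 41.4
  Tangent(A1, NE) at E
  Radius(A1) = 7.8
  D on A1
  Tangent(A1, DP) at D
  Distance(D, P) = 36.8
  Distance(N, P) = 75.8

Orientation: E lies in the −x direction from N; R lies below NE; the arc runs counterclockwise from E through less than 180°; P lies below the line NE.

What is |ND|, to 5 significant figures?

48.226

N is at the origin; NE is horizontal with |NE| = 41.4 and E on the −x side, so E = (-41.400, 0.0000). The tangent condition forces RE to be normal to NE, so R = E + (0, -7.8) = (-41.400, -7.8000). Since RD ⟂ DP (tangency), |RP| = √(7.8² + 36.8²) = 37.618 regardless of where D sits on A1. So P lies on both circle(N, 75.8) and circle(R, 37.618); the below-NE intersection is P = (-67.089, -35.280). D is the foot of the tangent from P: D = (-48.079, -3.7706).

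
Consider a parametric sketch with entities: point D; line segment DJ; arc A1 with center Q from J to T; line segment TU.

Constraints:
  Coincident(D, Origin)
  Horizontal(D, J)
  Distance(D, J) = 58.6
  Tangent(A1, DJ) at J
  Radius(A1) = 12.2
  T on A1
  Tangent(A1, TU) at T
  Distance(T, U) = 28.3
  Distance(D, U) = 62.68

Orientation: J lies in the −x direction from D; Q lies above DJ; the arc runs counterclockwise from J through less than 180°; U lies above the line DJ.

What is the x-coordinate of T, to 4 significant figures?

-46.41

D is at the origin; D and J share the same y with |DJ| = 58.6 and J on the −x side, so J = (-58.60, 0.000). The tangent condition forces QJ to be normal to DJ, so Q = J + (0, 12.2) = (-58.60, 12.20). Since QT ⟂ TU (tangency), |QU| = √(12.2² + 28.3²) = 30.82 regardless of where T sits on A1. So U lies on both circle(D, 62.68) and circle(Q, 30.82); the above-DJ intersection is U = (-47.47, 40.94). T is the foot of the tangent from U: T = (-46.41, 12.66).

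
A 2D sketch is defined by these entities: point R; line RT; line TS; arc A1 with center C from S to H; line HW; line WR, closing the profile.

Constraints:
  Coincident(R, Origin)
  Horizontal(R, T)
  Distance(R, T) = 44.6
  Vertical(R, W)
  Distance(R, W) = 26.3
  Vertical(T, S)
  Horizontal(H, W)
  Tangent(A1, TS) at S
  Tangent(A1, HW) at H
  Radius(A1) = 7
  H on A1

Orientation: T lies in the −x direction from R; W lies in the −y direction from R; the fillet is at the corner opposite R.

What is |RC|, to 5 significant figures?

42.264

R and W share the same x with |RW| = 26.3 and W on the −y side, so W = (0.0000, -26.300). The virtual corner opposite R is at (-44.600, -26.300). The tangent condition forces CS to be normal to TS and A1 meets HW tangentially, so CH is at right angles to HW, with radius 7.0, so the center C sits 7.0 in from both sides at C = (-37.600, -19.300). Then |RC| = |C − R| = 42.264.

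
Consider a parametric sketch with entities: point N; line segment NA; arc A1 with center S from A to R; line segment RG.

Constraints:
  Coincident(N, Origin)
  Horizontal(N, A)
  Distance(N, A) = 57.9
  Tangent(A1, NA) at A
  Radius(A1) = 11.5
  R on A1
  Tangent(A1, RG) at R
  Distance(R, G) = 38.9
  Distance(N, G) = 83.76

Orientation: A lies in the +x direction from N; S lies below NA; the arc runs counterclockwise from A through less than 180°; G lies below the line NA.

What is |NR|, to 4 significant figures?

50.71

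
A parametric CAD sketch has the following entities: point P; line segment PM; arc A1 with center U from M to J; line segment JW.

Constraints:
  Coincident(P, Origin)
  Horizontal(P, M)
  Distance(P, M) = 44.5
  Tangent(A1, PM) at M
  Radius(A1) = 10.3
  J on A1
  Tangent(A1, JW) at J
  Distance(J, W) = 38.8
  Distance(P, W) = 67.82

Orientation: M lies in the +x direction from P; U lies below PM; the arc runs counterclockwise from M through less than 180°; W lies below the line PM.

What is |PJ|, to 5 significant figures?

37.017

P is at the origin; P and M share the same y with |PM| = 44.5 and M on the +x side, so M = (44.500, 0.0000). The tangent condition forces UM to be normal to PM, so U = M + (0, -10.3) = (44.500, -10.300). Since UJ ⟂ JW (tangency), |UW| = √(10.3² + 38.8²) = 40.144 regardless of where J sits on A1. So W lies on both circle(P, 67.82) and circle(U, 40.144); the below-PM intersection is W = (45.342, -50.435). J is the foot of the tangent from W: J = (34.602, -13.151).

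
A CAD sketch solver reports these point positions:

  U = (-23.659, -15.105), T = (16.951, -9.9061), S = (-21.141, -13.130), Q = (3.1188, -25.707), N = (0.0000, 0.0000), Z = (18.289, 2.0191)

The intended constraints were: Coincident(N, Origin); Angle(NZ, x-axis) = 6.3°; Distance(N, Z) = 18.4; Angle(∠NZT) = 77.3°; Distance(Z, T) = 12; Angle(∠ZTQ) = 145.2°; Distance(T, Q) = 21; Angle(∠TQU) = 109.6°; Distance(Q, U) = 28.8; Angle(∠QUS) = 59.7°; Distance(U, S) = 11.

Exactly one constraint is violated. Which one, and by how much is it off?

Distance(U, S) = 11 — off by 7.80.

N = (0.00, 0.00) ✓; NZ at 6.300° ✓; |NZ| = 18.40 ✓; ∠NZT = 77.30° ✓; |ZT| = 12.00 ✓; ∠ZTQ = 145.2° ✓; |TQ| = 21.00 ✓; ∠TQU = 109.6° ✓; |QU| = 28.80 ✓; ∠QUS = 59.71° ✓; |US| = 3.200 ✗.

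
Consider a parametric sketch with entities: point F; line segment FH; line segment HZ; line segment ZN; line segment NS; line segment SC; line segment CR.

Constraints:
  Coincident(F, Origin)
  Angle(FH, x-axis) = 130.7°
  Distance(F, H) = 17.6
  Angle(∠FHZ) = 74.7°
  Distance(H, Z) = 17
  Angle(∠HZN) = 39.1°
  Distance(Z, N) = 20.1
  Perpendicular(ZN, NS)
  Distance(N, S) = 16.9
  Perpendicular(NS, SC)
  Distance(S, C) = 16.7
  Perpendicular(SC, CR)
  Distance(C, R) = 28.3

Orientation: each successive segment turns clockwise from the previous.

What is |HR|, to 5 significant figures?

24.192

F is at the origin; FH runs at 130.7° with length 17.6, so H = (-11.477, 13.343). ∠FHZ = 74.7° gives HZ at 25.400° from the x-axis; with |HZ| = 17.0, Z = (3.8798, 20.635). ∠HZN = 39.1° gives ZN at -115.50° from the x-axis; with |ZN| = 20.1, N = (-4.7735, 2.4931). The perpendicularity gives NS at right angles to ZN, so NS runs at 154.50°; with |NS| = 16.9, S = (-20.027, 9.7687). NS is perpendicular to SC, so SC runs at 64.500°; with |SC| = 16.7, C = (-12.838, 24.842). SC is perpendicular to CR, so CR runs at -25.500°; with |CR| = 28.3, R = (12.706, 12.658). Then |HR| = |R − H| = 24.192.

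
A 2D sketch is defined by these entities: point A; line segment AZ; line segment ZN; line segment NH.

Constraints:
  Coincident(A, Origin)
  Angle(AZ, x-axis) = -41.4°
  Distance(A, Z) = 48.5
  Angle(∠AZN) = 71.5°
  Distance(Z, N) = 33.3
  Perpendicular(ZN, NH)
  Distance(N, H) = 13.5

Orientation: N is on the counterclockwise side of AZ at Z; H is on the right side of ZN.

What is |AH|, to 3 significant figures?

62.1

A is at the origin; AZ runs at -41.4° with length 48.5, so Z = 48.5·(cos -41.4°, sin -41.4°) = (36.4, -32.1). ∠AZN = 71.5°, so ZN runs at -41.4° + (180° − 71.5°) = 67.1° from the x-axis; with |ZN| = 33.3, N = Z + 33.3·(cos 67.1°, sin 67.1°) = (49.3, -1.40). ZN is perpendicular to NH; with |NH| = 13.5 on the right of ZN, H = N + 13.5·(0.921, -0.389) = (61.8, -6.65). Then |AH| = |H − A| = 62.1.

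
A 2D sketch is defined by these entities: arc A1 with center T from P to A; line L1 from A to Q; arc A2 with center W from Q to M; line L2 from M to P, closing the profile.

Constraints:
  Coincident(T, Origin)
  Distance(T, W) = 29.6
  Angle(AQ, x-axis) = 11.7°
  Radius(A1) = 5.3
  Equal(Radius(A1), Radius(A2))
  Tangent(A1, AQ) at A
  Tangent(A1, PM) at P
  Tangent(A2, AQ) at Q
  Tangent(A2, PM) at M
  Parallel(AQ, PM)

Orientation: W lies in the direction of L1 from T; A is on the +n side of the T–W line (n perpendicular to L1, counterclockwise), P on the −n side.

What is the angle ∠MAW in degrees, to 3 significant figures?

9.55°

The slot axis is L1's direction at 11.7°, so u = (cos 11.7°, sin 11.7°) = (0.979, 0.203) and n = (−sin 11.7°, cos 11.7°) = (-0.203, 0.979). T is at the origin and W lies 29.6 along u from T, so W = 29.6·u = (29.0, 6.00). Tangency of A1 to both parallel lines with radius 5.3 puts A and P at T ± 5.3·n: A = (-1.07, 5.19), P = (1.07, -5.19). Equal radii place Q and M the same way about W: Q = W + 5.3·n = (27.9, 11.2), M = W − 5.3·n = (30.1, 0.813). Then cos ∠MAW = AM·AW / (|AM||AW|), giving 9.55°.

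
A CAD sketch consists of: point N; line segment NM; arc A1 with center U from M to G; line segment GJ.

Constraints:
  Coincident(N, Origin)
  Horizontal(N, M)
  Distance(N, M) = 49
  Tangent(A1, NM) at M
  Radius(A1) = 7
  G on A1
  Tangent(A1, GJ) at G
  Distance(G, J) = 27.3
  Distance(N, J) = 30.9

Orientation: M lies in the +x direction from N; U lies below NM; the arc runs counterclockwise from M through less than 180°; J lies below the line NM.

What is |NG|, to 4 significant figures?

44.43

Checks: |UG| = 7.000 ✓; ∠(UG, GJ) = 90.00° ✓; |GJ| = 27.30 ✓; |NJ| = 30.90 ✓.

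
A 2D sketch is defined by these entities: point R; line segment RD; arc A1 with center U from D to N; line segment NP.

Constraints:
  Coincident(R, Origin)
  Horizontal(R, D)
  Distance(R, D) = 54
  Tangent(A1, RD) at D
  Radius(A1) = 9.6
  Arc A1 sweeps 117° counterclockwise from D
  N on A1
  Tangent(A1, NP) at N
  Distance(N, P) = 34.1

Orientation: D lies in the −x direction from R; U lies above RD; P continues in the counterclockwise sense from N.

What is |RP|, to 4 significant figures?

75.35

On A1, D sits at bearing -90° from U; a 117° counterclockwise sweep puts N at bearing 27°, so N = U + 9.6·(cos 27°, sin 27°) = (-45.45, 13.96). Tangency of A1 to NP means the radius UN is perpendicular to NP, so NP runs along (−sin 27°, cos 27°); with |NP| = 34.1, P = (-60.93, 44.34). Then |RP| = |P − R| = 75.35.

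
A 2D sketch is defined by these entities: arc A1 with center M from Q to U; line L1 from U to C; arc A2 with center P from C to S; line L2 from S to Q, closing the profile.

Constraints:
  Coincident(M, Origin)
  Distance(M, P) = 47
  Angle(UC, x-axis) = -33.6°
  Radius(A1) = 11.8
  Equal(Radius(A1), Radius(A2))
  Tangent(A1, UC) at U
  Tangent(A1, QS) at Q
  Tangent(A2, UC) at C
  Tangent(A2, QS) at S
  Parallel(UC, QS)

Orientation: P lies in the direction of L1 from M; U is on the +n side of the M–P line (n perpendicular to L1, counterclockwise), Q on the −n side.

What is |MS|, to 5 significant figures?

48.459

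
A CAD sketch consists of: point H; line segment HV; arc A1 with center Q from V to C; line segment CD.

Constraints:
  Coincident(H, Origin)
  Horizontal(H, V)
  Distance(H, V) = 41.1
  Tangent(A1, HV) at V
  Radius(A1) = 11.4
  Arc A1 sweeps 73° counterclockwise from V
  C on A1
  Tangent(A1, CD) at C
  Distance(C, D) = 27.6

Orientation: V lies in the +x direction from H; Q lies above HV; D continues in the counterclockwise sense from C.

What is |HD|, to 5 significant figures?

69.254

H is at the origin; H and V share the same y with |HV| = 41.1 and V on the +x side, so V = (41.100, 0.0000). Since A1 is tangent to HV there, QV ⟂ HV, so Q = V + (0, 11.4) = (41.100, 11.400). On A1, V sits at bearing -90° from Q; a 73° counterclockwise sweep puts C at bearing -17°, so C = Q + 11.4·(cos -17°, sin -17°) = (52.002, 8.0670). A1 meets CD tangentially, so QC is at right angles to CD, so CD runs along (−sin -17°, cos -17°); with |CD| = 27.6, D = (60.071, 34.461). Then |HD| = |D − H| = 69.254.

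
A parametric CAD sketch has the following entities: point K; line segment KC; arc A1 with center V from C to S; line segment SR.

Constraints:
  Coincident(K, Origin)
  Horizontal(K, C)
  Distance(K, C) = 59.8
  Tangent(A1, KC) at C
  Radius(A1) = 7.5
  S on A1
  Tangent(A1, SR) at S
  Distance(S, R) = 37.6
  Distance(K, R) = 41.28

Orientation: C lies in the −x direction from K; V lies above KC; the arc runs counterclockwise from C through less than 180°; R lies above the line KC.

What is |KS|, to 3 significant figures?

54.4

Checks: |VC| = 7.500 ✓; |VS| = 7.500 ✓; ∠(VS, SR) = 90.00° ✓; |SR| = 37.60 ✓; |KR| = 41.28 ✓.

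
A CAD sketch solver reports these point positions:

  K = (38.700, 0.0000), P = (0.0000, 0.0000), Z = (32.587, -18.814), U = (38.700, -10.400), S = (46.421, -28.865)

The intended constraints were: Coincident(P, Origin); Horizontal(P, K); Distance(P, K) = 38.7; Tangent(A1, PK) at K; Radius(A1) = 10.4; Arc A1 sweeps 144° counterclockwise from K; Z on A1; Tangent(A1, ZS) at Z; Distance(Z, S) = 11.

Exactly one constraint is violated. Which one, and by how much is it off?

Distance(Z, S) = 11 — off by 6.10.

P = (0.00, 0.00) ✓; P.y = 0.00, K.y = 0.00 ✓; |PK| = 38.70 ✓; ∠(UK, KP) = 90.00° ✓; |UK| = 10.40 ✓; bearing(U→Z) − bearing(U→K) = 144.0° ✓; |UZ| = 10.40 ✓; ∠(UZ, ZS) = 90.00° ✓; |ZS| = 17.10 ✗.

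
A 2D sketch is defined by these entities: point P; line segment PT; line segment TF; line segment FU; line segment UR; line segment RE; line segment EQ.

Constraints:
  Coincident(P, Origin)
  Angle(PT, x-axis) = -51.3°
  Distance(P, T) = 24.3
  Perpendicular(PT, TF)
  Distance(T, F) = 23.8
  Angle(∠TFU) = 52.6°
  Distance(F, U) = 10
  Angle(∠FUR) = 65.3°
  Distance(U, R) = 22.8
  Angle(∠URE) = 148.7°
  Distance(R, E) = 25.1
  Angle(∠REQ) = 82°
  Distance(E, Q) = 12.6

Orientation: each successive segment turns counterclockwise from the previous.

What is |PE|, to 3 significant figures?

62.2

P is at the origin; PT runs at -51.3° with length 24.3, so T = (15.2, -19.0). PT is perpendicular to TF, so TF runs at 38.7°; with |TF| = 23.8, F = (33.8, -4.08). ∠TFU = 52.6° gives FU at 166° from the x-axis; with |FU| = 10.0, U = (24.1, -1.68). ∠FUR = 65.3° gives UR at -79.2° from the x-axis; with |UR| = 22.8, R = (28.3, -24.1). ∠URE = 148.7° gives RE at -47.9° from the x-axis; with |RE| = 25.1, E = (45.2, -42.7). Then |PE| = |E − P| = 62.2.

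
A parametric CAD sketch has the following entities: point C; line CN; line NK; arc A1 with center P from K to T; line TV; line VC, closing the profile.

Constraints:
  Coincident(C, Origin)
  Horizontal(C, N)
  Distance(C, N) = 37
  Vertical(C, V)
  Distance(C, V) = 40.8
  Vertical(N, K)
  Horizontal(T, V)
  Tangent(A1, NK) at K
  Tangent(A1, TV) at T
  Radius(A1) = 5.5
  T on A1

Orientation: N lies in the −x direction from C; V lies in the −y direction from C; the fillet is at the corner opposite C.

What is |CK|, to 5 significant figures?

51.138

C is at the origin; C and N share the same y with |CN| = 37.0 and N on the −x side, so N = (-37.000, 0.0000). CV is vertical with |CV| = 40.8 and V on the −y side, so V = (0.0000, -40.800). The virtual corner opposite C is at (-37.000, -40.800). Since A1 is tangent to NK there, PK ⟂ NK and the tangent condition forces PT to be normal to TV, with radius 5.5, so the center P sits 5.5 in from both sides at P = (-31.500, -35.300). That places the tangent points at K = (-37.000, -35.300) on NK and T = (-31.500, -40.800) on TV. Then |CK| = |K − C| = 51.138.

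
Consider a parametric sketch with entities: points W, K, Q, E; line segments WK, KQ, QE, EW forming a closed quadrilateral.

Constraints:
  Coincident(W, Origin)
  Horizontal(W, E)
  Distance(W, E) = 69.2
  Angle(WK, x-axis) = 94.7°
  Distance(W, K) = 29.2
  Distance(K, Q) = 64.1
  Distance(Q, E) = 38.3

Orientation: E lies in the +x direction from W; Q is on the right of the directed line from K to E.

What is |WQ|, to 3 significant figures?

42.9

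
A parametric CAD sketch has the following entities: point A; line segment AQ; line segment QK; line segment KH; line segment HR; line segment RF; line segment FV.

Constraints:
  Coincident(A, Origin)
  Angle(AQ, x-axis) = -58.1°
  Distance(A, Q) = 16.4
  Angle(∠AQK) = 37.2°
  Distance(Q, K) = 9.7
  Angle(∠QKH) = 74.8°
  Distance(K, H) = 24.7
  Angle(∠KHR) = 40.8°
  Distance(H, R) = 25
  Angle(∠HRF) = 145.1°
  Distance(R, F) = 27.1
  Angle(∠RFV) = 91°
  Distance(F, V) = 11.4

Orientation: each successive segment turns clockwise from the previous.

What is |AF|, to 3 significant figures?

38.9

A is at the origin; AQ runs at -58.1° with length 16.4, so Q = (8.67, -13.9). ∠AQK = 37.2° gives QK at 159° from the x-axis; with |QK| = 9.7, K = (-0.395, -10.5). ∠QKH = 74.8° gives KH at 53.9° from the x-axis; with |KH| = 24.7, H = (14.2, 9.49). ∠KHR = 40.8° gives HR at -85.3° from the x-axis; with |HR| = 25.0, R = (16.2, -15.4). ∠HRF = 145.1° gives RF at -120° from the x-axis; with |RF| = 27.1, F = (2.57, -38.8). Then |AF| = |F − A| = 38.9.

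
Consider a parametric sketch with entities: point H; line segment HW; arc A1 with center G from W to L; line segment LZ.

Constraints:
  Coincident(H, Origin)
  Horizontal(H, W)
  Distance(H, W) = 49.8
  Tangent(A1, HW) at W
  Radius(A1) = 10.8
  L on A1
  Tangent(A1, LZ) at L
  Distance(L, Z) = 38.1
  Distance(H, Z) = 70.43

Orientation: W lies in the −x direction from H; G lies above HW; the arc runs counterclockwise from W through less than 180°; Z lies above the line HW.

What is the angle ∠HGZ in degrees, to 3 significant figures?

101°

H is at the origin; H and W share the same y with |HW| = 49.8 and W on the −x side, so W = (-49.8, 0.00). A1 meets HW tangentially, so GW is at right angles to HW, so G = W + (0, 10.8) = (-49.8, 10.8). Since GL ⟂ LZ (tangency), |GZ| = √(10.8² + 38.1²) = 39.6 regardless of where L sits on A1. So Z lies on both circle(H, 70.43) and circle(G, 39.6); the above-HW intersection is Z = (-49.2, 50.4). L is the foot of the tangent from Z: L = (-39.4, 13.6).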